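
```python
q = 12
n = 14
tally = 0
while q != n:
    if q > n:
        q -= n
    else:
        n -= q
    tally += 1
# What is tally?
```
Trace:
  q=12
  q=12, n=14
  q=12, n=14, tally=0
  q=12, n=2, tally=1
  q=10, n=2, tally=2
  q=8, n=2, tally=3
  q=6, n=2, tally=4
  q=4, n=2, tally=5
  q=2, n=2, tally=6

Final answer: 6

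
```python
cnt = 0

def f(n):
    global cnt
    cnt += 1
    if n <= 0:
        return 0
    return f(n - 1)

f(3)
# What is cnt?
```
Call trace:
f(n=3)
  f(n=2)
    f(n=1)
      f(n=0)
      -> return 0
    -> return 0
  -> return 0
-> return 0

cnt is incremented once per call. f is entered once for each n = 3, 2, 1, 0 (the n <= 0 call returns without recursing), i.e. 3 + 1 calls.
cnt = 4

Final answer: 4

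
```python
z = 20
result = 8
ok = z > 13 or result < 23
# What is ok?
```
Trace:
  z=20
  z=20, result=8
  z=20, result=8, ok=True

Final answer: True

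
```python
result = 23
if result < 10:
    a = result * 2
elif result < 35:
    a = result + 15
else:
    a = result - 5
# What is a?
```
Trace:
  result=23
  result=23, a=38

Final answer: 38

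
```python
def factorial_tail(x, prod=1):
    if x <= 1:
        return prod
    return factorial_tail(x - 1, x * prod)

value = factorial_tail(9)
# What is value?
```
Call trace:
factorial_tail(x=9, prod=1)
  factorial_tail(x=8, prod=9)
    factorial_tail(x=7, prod=72)
      factorial_tail(x=6, prod=504)
        factorial_tail(x=5, prod=3024)
          factorial_tail(x=4, prod=15120)
            factorial_tail(x=3, prod=60480)
              factorial_tail(x=2, prod=181440)
                factorial_tail(x=1, prod=362880)
                -> return 362880
              -> return 362880
            -> return 362880
          -> return 362880
        -> return 362880
      -> return 362880
    -> return 362880
  -> return 362880
-> return 362880

Final answer: 362880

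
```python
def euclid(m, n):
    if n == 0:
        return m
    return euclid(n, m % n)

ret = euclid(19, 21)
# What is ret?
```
Call trace:
euclid(m=19, n=21)
  euclid(m=21, n=19)
    euclid(m=19, n=2)
      euclid(m=2, n=1)
        euclid(m=1, n=0)
        -> return 1
      -> return 1
    -> return 1
  -> return 1
-> return 1

Final answer: 1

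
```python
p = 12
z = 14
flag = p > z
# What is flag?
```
Trace:
  p=12
  p=12, z=14
  p=12, z=14, flag=False

Final answer: False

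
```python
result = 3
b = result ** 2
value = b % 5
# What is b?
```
Trace:
  result=3
  result=3, b=9
  result=3, b=9, value=4

Final answer: 9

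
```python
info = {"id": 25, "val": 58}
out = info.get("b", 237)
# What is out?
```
Trace:
  info={'id': 25, 'val': 58}
  info={'id': 25, 'val': 58}, out=237

Final answer: 237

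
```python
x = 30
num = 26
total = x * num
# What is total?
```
Trace:
  x=30
  x=30, num=26
  x=30, num=26, total=780

Final answer: 780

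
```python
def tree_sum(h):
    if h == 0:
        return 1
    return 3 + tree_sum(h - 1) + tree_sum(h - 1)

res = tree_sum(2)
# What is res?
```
Call trace (a repeated sub-call is expanded the first time; later identical calls just restate its return value):
tree_sum(h=2)
  tree_sum(h=1)
    tree_sum(h=0)
    -> return 1
    tree_sum(h=0)
    -> return 1
  -> return 5
  tree_sum(h=1) -> return 5  (same call as traced above)
-> return 13

Final answer: 13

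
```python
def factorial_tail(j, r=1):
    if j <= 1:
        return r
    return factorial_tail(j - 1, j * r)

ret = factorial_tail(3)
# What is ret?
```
Call trace:
factorial_tail(j=3, r=1)
  factorial_tail(j=2, r=3)
    factorial_tail(j=1, r=6)
    -> return 6
  -> return 6
-> return 6

Final answer: 6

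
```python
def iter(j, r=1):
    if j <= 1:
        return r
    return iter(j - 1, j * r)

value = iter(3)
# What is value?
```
Call trace:
iter(j=3, r=1)
  iter(j=2, r=3)
    iter(j=1, r=6)
    -> return 6
  -> return 6
-> return 6

Final answer: 6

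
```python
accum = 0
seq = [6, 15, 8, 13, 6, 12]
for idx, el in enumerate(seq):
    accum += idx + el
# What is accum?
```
Trace:
  accum=0
  accum=6, idx=0, el=6
  accum=22, idx=1, el=15
  accum=32, idx=2, el=8
  accum=48, idx=3, el=13
  accum=58, idx=4, el=6
  accum=75, idx=5, el=12

Final answer: 75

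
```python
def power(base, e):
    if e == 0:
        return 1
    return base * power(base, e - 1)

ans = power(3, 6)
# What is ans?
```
Call trace:
power(base=3, e=6)
  power(base=3, e=5)
    power(base=3, e=4)
      power(base=3, e=3)
        power(base=3, e=2)
          power(base=3, e=1)
            power(base=3, e=0)
            -> return 1
          -> return 3
        -> return 9
      -> return 27
    -> return 81
  -> return 243
-> return 729

Final answer: 729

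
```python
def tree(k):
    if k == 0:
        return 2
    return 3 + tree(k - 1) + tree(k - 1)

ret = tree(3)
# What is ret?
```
Call trace (a repeated sub-call is expanded the first time; later identical calls just restate its return value):
tree(k=3)
  tree(k=2)
    tree(k=1)
      tree(k=0)
      -> return 2
      tree(k=0)
      -> return 2
    -> return 7
    tree(k=1) -> return 7  (same call as traced above)
  -> return 17
  tree(k=2) -> return 17  (same call as traced above)
-> return 37

Final answer: 37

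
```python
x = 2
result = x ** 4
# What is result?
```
Trace:
  x=2
  x=2, result=16

Final answer: 16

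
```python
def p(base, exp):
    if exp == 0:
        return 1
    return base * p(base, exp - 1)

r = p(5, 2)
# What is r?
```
Call trace:
p(base=5, exp=2)
  p(base=5, exp=1)
    p(base=5, exp=0)
    -> return 1
  -> return 5
-> return 25

Final answer: 25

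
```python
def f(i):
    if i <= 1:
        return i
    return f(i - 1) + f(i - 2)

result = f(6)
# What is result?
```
Call trace (a repeated sub-call is expanded the first time; later identical calls just restate its return value):
f(i=6)
  f(i=5)
    f(i=4)
      f(i=3)
        f(i=2)
          f(i=1)
          -> return 1
          f(i=0)
          -> return 0
        -> return 1
        f(i=1)
        -> return 1
      -> return 2
      f(i=2) -> return 1  (same call as traced above)
    -> return 3
    f(i=3) -> return 2  (same call as traced above)
  -> return 5
  f(i=4) -> return 3  (same call as traced above)
-> return 8

Final answer: 8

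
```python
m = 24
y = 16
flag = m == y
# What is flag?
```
Trace:
  m=24
  m=24, y=16
  m=24, y=16, flag=False

Final answer: False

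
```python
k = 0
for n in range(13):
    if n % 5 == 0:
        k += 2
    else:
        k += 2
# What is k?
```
Trace:
  k=0
  k=2, n=0
  k=4, n=1
  k=6, n=2
  k=8, n=3
  k=10, n=4
  k=12, n=5
  k=14, n=6
  k=16, n=7
  k=18, n=8
  k=20, n=9
  k=22, n=10
  k=24, n=11
  k=26, n=12

Final answer: 26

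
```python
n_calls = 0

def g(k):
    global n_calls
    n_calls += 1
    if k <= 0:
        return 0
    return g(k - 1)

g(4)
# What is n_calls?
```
Call trace:
g(k=4)
  g(k=3)
    g(k=2)
      g(k=1)
        g(k=0)
        -> return 0
      -> return 0
    -> return 0
  -> return 0
-> return 0

n_calls is incremented once per call. g is entered once for each k = 4, 3, 2, 1, 0 (the k <= 0 call returns without recursing), i.e. 4 + 1 calls.
n_calls = 5

Final answer: 5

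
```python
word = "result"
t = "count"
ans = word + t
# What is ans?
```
Trace:
  word='result'
  word='result', t='count'
  word='result', t='count', ans='resultcount'

Final answer: 'resultcount'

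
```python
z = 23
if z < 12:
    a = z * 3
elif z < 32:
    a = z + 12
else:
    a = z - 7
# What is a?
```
Trace:
  z=23
  z=23, a=35

Final answer: 35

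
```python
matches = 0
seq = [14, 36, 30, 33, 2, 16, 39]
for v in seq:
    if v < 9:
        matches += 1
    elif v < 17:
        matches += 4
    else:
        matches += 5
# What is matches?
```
Trace:
  matches=0
  matches=4, v=14
  matches=9, v=36
  matches=14, v=30
  matches=19, v=33
  matches=20, v=2
  matches=24, v=16
  matches=29, v=39

Final answer: 29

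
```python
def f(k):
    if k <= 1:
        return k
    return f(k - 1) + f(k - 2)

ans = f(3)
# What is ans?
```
Call trace:
f(k=3)
  f(k=2)
    f(k=1)
    -> return 1
    f(k=0)
    -> return 0
  -> return 1
  f(k=1)
  -> return 1
-> return 2

Final answer: 2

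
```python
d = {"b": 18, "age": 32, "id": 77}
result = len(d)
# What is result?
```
Trace:
  d={'b': 18, 'age': 32, 'id': 77}
  d={'b': 18, 'age': 32, 'id': 77}, result=3

Final answer: 3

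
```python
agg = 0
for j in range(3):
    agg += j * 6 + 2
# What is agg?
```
Trace:
  agg=0
  agg=2, j=0
  agg=10, j=1
  agg=24, j=2

Final answer: 24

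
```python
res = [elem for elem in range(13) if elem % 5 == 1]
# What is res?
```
Trace:
  elem=0
  elem=1
  elem=2
  elem=3
  elem=4
  elem=5
  elem=6
  elem=7
  elem=8
  elem=9
  elem=10
  elem=11
  elem=12
  res=[1, 6, 11]

Final answer: [1, 6, 11]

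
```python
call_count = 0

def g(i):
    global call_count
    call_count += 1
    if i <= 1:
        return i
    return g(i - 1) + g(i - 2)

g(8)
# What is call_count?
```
Call trace (a repeated sub-call is expanded the first time; later identical calls just restate its return value):
g(i=8)
  g(i=7)
    g(i=6)
      g(i=5)
        g(i=4)
          g(i=3)
            g(i=2)
              g(i=1)
              -> return 1
              g(i=0)
              -> return 0
            -> return 1
            g(i=1)
            -> return 1
          -> return 2
          g(i=2) -> return 1  (same call as traced above)
        -> return 3
        g(i=3) -> return 2  (same call as traced above)
      -> return 5
      g(i=4) -> return 3  (same call as traced above)
    -> return 8
    g(i=5) -> return 5  (same call as traced above)
  -> return 13
  g(i=6) -> return 8  (same call as traced above)
-> return 21

call_count is incremented once per call, so count the calls in each subtree. Let C(i) = number of calls made by g(i).
C(0) = C(1) = 1 (base case, no recursion); C(i) = 1 + C(i - 1) + C(i - 2) otherwise.
C(2) = 1 + C(1) + C(0) = 1 + 1 + 1 = 3
C(3) = 1 + C(2) + C(1) = 1 + 3 + 1 = 5
C(4) = 1 + C(3) + C(2) = 1 + 5 + 3 = 9
C(5) = 1 + C(4) + C(3) = 1 + 9 + 5 = 15
C(6) = 1 + C(5) + C(4) = 1 + 15 + 9 = 25
C(7) = 1 + C(6) + C(5) = 1 + 25 + 15 = 41
C(8) = 1 + C(7) + C(6) = 1 + 41 + 25 = 67
call_count = C(8) = 67

Final answer: 67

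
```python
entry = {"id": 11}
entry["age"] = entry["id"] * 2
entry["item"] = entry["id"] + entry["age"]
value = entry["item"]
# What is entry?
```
Trace:
  entry={'id': 11}
  entry={'id': 11, 'age': 22}
  entry={'id': 11, 'age': 22, 'item': 33}
  entry={'id': 11, 'age': 22, 'item': 33}, value=33

Final answer: {'id': 11, 'age': 22, 'item': 33}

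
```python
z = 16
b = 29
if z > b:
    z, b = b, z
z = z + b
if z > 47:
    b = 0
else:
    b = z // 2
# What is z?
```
Trace:
  z=16
  z=16, b=29
  z=16, b=29
  z=45, b=29
  z=45, b=22

Final answer: 45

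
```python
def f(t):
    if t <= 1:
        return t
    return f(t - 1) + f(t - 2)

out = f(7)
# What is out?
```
Call trace (a repeated sub-call is expanded the first time; later identical calls just restate its return value):
f(t=7)
  f(t=6)
    f(t=5)
      f(t=4)
        f(t=3)
          f(t=2)
            f(t=1)
            -> return 1
            f(t=0)
            -> return 0
          -> return 1
          f(t=1)
          -> return 1
        -> return 2
        f(t=2) -> return 1  (same call as traced above)
      -> return 3
      f(t=3) -> return 2  (same call as traced above)
    -> return 5
    f(t=4) -> return 3  (same call as traced above)
  -> return 8
  f(t=5) -> return 5  (same call as traced above)
-> return 13

Final answer: 13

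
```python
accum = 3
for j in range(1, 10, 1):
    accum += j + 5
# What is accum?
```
Trace:
  accum=3
  accum=9, j=1
  accum=16, j=2
  accum=24, j=3
  accum=33, j=4
  accum=43, j=5
  accum=54, j=6
  accum=66, j=7
  accum=79, j=8
  accum=93, j=9

Final answer: 93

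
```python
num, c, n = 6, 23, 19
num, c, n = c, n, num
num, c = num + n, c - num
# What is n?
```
Trace:
  num=6, c=23, n=19
  num=23, c=19, n=6
  num=29, c=-4, n=6

Final answer: 6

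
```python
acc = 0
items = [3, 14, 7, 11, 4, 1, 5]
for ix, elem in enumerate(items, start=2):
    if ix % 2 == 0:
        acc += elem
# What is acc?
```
Trace:
  acc=0
  acc=3, ix=2, elem=3
  acc=3, ix=3, elem=14
  acc=10, ix=4, elem=7
  acc=10, ix=5, elem=11
  acc=14, ix=6, elem=4
  acc=14, ix=7, elem=1
  acc=19, ix=8, elem=5

Final answer: 19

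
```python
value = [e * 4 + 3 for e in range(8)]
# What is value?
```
Trace:
  e=0
  e=1
  e=2
  e=3
  e=4
  e=5
  e=6
  e=7
  value=[3, 7, 11, 15, 19, 23, 27, 31]

Final answer: [3, 7, 11, 15, 19, 23, 27, 31]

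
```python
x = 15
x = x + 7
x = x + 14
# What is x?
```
Trace:
  x=15
  x=22
  x=36

Final answer: 36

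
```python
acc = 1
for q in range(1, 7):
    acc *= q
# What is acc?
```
Trace:
  acc=1
  acc=1, q=1
  acc=2, q=2
  acc=6, q=3
  acc=24, q=4
  acc=120, q=5
  acc=720, q=6

Final answer: 720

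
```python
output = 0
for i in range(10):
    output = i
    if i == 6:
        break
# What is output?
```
Trace:
  output=0
  output=0, i=0
  output=1, i=1
  output=2, i=2
  output=3, i=3
  output=4, i=4
  output=5, i=5
  output=6, i=6

Final answer: 6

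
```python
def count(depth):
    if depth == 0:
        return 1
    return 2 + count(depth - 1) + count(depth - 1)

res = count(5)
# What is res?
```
Call trace (a repeated sub-call is expanded the first time; later identical calls just restate its return value):
count(depth=5)
  count(depth=4)
    count(depth=3)
      count(depth=2)
        count(depth=1)
          count(depth=0)
          -> return 1
          count(depth=0)
          -> return 1
        -> return 4
        count(depth=1) -> return 4  (same call as traced above)
      -> return 10
      count(depth=2) -> return 10  (same call as traced above)
    -> return 22
    count(depth=3) -> return 22  (same call as traced above)
  -> return 46
  count(depth=4) -> return 46  (same call as traced above)
-> return 94

Final answer: 94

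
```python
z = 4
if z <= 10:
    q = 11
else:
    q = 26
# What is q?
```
Trace:
  z=4
  z=4, q=11

Final answer: 11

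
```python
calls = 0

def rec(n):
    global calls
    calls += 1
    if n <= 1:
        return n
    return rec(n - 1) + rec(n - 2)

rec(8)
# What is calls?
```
Call trace (a repeated sub-call is expanded the first time; later identical calls just restate its return value):
rec(n=8)
  rec(n=7)
    rec(n=6)
      rec(n=5)
        rec(n=4)
          rec(n=3)
            rec(n=2)
              rec(n=1)
              -> return 1
              rec(n=0)
              -> return 0
            -> return 1
            rec(n=1)
            -> return 1
          -> return 2
          rec(n=2) -> return 1  (same call as traced above)
        -> return 3
        rec(n=3) -> return 2  (same call as traced above)
      -> return 5
      rec(n=4) -> return 3  (same call as traced above)
    -> return 8
    rec(n=5) -> return 5  (same call as traced above)
  -> return 13
  rec(n=6) -> return 8  (same call as traced above)
-> return 21

calls is incremented once per call, so count the calls in each subtree. Let C(n) = number of calls made by rec(n).
C(0) = C(1) = 1 (base case, no recursion); C(n) = 1 + C(n - 1) + C(n - 2) otherwise.
C(2) = 1 + C(1) + C(0) = 1 + 1 + 1 = 3
C(3) = 1 + C(2) + C(1) = 1 + 3 + 1 = 5
C(4) = 1 + C(3) + C(2) = 1 + 5 + 3 = 9
C(5) = 1 + C(4) + C(3) = 1 + 9 + 5 = 15
C(6) = 1 + C(5) + C(4) = 1 + 15 + 9 = 25
C(7) = 1 + C(6) + C(5) = 1 + 25 + 15 = 41
C(8) = 1 + C(7) + C(6) = 1 + 41 + 25 = 67
calls = C(8) = 67

Final answer: 67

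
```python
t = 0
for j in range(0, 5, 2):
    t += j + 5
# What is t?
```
Trace:
  t=0
  t=5, j=0
  t=12, j=2
  t=21, j=4

Final answer: 21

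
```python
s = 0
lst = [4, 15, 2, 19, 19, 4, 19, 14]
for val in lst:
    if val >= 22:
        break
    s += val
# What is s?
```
Trace:
  s=0
  s=4, val=4
  s=19, val=15
  s=21, val=2
  s=40, val=19
  s=59, val=19
  s=63, val=4
  s=82, val=19
  s=96, val=14

Final answer: 96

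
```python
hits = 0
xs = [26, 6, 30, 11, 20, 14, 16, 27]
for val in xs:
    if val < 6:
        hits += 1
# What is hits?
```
Trace:
  hits=0
  hits=0, val=26
  hits=0, val=6
  hits=0, val=30
  hits=0, val=11
  hits=0, val=20
  hits=0, val=14
  hits=0, val=16
  hits=0, val=27

Final answer: 0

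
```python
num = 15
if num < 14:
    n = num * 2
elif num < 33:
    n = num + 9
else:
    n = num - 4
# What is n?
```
Trace:
  num=15
  num=15, n=24

Final answer: 24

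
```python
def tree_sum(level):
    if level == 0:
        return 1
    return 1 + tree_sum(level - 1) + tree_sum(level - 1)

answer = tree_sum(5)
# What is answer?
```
Call trace (a repeated sub-call is expanded the first time; later identical calls just restate its return value):
tree_sum(level=5)
  tree_sum(level=4)
    tree_sum(level=3)
      tree_sum(level=2)
        tree_sum(level=1)
          tree_sum(level=0)
          -> return 1
          tree_sum(level=0)
          -> return 1
        -> return 3
        tree_sum(level=1) -> return 3  (same call as traced above)
      -> return 7
      tree_sum(level=2) -> return 7  (same call as traced above)
    -> return 15
    tree_sum(level=3) -> return 15  (same call as traced above)
  -> return 31
  tree_sum(level=4) -> return 31  (same call as traced above)
-> return 63

Final answer: 63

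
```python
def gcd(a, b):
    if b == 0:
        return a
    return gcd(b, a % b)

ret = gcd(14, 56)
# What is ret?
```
Call trace:
gcd(a=14, b=56)
  gcd(a=56, b=14)
    gcd(a=14, b=0)
    -> return 14
  -> return 14
-> return 14

Final answer: 14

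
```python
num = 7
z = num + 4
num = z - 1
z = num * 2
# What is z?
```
Trace:
  num=7
  num=7, z=11
  num=10, z=11
  num=10, z=20

Final answer: 20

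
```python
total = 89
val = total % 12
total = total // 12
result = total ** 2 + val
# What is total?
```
Trace:
  total=89
  total=89, val=5
  total=7, val=5
  total=7, val=5, result=54

Final answer: 7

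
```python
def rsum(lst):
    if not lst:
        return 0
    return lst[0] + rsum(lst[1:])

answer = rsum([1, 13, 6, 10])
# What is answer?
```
Call trace:
rsum(lst=[1, 13, 6, 10])
  rsum(lst=[13, 6, 10])
    rsum(lst=[6, 10])
      rsum(lst=[10])
        rsum(lst=[])
        -> return 0
      -> return 10
    -> return 16
  -> return 29
-> return 30

Final answer: 30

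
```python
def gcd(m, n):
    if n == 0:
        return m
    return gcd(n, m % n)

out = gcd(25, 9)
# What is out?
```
Call trace:
gcd(m=25, n=9)
  gcd(m=9, n=7)
    gcd(m=7, n=2)
      gcd(m=2, n=1)
        gcd(m=1, n=0)
        -> return 1
      -> return 1
    -> return 1
  -> return 1
-> return 1

Final answer: 1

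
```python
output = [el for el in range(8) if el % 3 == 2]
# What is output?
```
Trace:
  el=0
  el=1
  el=2
  el=3
  el=4
  el=5
  el=6
  el=7
  output=[2, 5]

Final answer: [2, 5]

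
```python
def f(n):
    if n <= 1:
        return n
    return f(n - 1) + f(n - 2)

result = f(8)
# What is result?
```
Call trace (a repeated sub-call is expanded the first time; later identical calls just restate its return value):
f(n=8)
  f(n=7)
    f(n=6)
      f(n=5)
        f(n=4)
          f(n=3)
            f(n=2)
              f(n=1)
              -> return 1
              f(n=0)
              -> return 0
            -> return 1
            f(n=1)
            -> return 1
          -> return 2
          f(n=2) -> return 1  (same call as traced above)
        -> return 3
        f(n=3) -> return 2  (same call as traced above)
      -> return 5
      f(n=4) -> return 3  (same call as traced above)
    -> return 8
    f(n=5) -> return 5  (same call as traced above)
  -> return 13
  f(n=6) -> return 8  (same call as traced above)
-> return 21

Final answer: 21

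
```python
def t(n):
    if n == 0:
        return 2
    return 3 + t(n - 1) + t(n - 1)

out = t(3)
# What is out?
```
Call trace (a repeated sub-call is expanded the first time; later identical calls just restate its return value):
t(n=3)
  t(n=2)
    t(n=1)
      t(n=0)
      -> return 2
      t(n=0)
      -> return 2
    -> return 7
    t(n=1) -> return 7  (same call as traced above)
  -> return 17
  t(n=2) -> return 17  (same call as traced above)
-> return 37

Final answer: 37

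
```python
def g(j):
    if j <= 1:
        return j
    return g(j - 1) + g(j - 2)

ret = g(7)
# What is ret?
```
Call trace (a repeated sub-call is expanded the first time; later identical calls just restate its return value):
g(j=7)
  g(j=6)
    g(j=5)
      g(j=4)
        g(j=3)
          g(j=2)
            g(j=1)
            -> return 1
            g(j=0)
            -> return 0
          -> return 1
          g(j=1)
          -> return 1
        -> return 2
        g(j=2) -> return 1  (same call as traced above)
      -> return 3
      g(j=3) -> return 2  (same call as traced above)
    -> return 5
    g(j=4) -> return 3  (same call as traced above)
  -> return 8
  g(j=5) -> return 5  (same call as traced above)
-> return 13

Final answer: 13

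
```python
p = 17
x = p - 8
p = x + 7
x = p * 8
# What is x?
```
Trace:
  p=17
  p=17, x=9
  p=16, x=9
  p=16, x=128

Final answer: 128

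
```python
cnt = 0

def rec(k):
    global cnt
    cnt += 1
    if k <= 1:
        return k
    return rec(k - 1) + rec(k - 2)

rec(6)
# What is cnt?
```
Call trace (a repeated sub-call is expanded the first time; later identical calls just restate its return value):
rec(k=6)
  rec(k=5)
    rec(k=4)
      rec(k=3)
        rec(k=2)
          rec(k=1)
          -> return 1
          rec(k=0)
          -> return 0
        -> return 1
        rec(k=1)
        -> return 1
      -> return 2
      rec(k=2) -> return 1  (same call as traced above)
    -> return 3
    rec(k=3) -> return 2  (same call as traced above)
  -> return 5
  rec(k=4) -> return 3  (same call as traced above)
-> return 8

cnt is incremented once per call, so count the calls in each subtree. Let C(k) = number of calls made by rec(k).
C(0) = C(1) = 1 (base case, no recursion); C(k) = 1 + C(k - 1) + C(k - 2) otherwise.
C(2) = 1 + C(1) + C(0) = 1 + 1 + 1 = 3
C(3) = 1 + C(2) + C(1) = 1 + 3 + 1 = 5
C(4) = 1 + C(3) + C(2) = 1 + 5 + 3 = 9
C(5) = 1 + C(4) + C(3) = 1 + 9 + 5 = 15
C(6) = 1 + C(5) + C(4) = 1 + 15 + 9 = 25
cnt = C(6) = 25

Final answer: 25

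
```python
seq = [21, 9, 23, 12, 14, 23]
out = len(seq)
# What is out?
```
Trace:
  seq=[21, 9, 23, 12, 14, 23]
  seq=[21, 9, 23, 12, 14, 23], out=6

Final answer: 6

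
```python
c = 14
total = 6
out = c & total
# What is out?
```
Trace:
  c=14
  c=14, total=6
  c=14, total=6, out=6

Final answer: 6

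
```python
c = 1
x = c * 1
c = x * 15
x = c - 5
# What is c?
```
Trace:
  c=1
  c=1, x=1
  c=15, x=1
  c=15, x=10

Final answer: 15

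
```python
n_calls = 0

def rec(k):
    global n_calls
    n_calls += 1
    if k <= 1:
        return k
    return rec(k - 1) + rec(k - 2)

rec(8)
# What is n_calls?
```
Call trace (a repeated sub-call is expanded the first time; later identical calls just restate its return value):
rec(k=8)
  rec(k=7)
    rec(k=6)
      rec(k=5)
        rec(k=4)
          rec(k=3)
            rec(k=2)
              rec(k=1)
              -> return 1
              rec(k=0)
              -> return 0
            -> return 1
            rec(k=1)
            -> return 1
          -> return 2
          rec(k=2) -> return 1  (same call as traced above)
        -> return 3
        rec(k=3) -> return 2  (same call as traced above)
      -> return 5
      rec(k=4) -> return 3  (same call as traced above)
    -> return 8
    rec(k=5) -> return 5  (same call as traced above)
  -> return 13
  rec(k=6) -> return 8  (same call as traced above)
-> return 21

n_calls is incremented once per call, so count the calls in each subtree. Let C(k) = number of calls made by rec(k).
C(0) = C(1) = 1 (base case, no recursion); C(k) = 1 + C(k - 1) + C(k - 2) otherwise.
C(2) = 1 + C(1) + C(0) = 1 + 1 + 1 = 3
C(3) = 1 + C(2) + C(1) = 1 + 3 + 1 = 5
C(4) = 1 + C(3) + C(2) = 1 + 5 + 3 = 9
C(5) = 1 + C(4) + C(3) = 1 + 9 + 5 = 15
C(6) = 1 + C(5) + C(4) = 1 + 15 + 9 = 25
C(7) = 1 + C(6) + C(5) = 1 + 25 + 15 = 41
C(8) = 1 + C(7) + C(6) = 1 + 41 + 25 = 67
n_calls = C(8) = 67

Final answer: 67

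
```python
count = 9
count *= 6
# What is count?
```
Trace:
  count=9
  count=54

Final answer: 54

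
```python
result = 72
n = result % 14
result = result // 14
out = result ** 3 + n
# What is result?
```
Trace:
  result=72
  result=72, n=2
  result=5, n=2
  result=5, n=2, out=127

Final answer: 5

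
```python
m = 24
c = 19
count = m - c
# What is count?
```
Trace:
  m=24
  m=24, c=19
  m=24, c=19, count=5

Final answer: 5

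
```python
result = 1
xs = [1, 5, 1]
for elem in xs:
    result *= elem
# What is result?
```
Trace:
  result=1
  result=1, elem=1
  result=5, elem=5
  result=5, elem=1

Final answer: 5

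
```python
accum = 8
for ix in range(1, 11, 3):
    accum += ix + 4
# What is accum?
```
Trace:
  accum=8
  accum=13, ix=1
  accum=21, ix=4
  accum=32, ix=7
  accum=46, ix=10

Final answer: 46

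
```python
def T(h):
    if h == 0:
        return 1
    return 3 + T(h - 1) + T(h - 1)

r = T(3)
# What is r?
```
Call trace (a repeated sub-call is expanded the first time; later identical calls just restate its return value):
T(h=3)
  T(h=2)
    T(h=1)
      T(h=0)
      -> return 1
      T(h=0)
      -> return 1
    -> return 5
    T(h=1) -> return 5  (same call as traced above)
  -> return 13
  T(h=2) -> return 13  (same call as traced above)
-> return 29

Final answer: 29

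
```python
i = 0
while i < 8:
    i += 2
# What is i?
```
Trace:
  i=0
  i=2
  i=4
  i=6
  i=8

Final answer: 8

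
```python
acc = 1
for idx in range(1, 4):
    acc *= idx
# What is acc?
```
Trace:
  acc=1
  acc=1, idx=1
  acc=2, idx=2
  acc=6, idx=3

Final answer: 6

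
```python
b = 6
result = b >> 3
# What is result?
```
Trace:
  b=6
  b=6, result=0

Final answer: 0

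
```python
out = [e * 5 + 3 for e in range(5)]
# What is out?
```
Trace:
  e=0
  e=1
  e=2
  e=3
  e=4
  out=[3, 8, 13, 18, 23]

Final answer: [3, 8, 13, 18, 23]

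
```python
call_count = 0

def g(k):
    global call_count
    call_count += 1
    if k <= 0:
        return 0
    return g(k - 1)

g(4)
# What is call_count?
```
Call trace:
g(k=4)
  g(k=3)
    g(k=2)
      g(k=1)
        g(k=0)
        -> return 0
      -> return 0
    -> return 0
  -> return 0
-> return 0

call_count is incremented once per call. g is entered once for each k = 4, 3, 2, 1, 0 (the k <= 0 call returns without recursing), i.e. 4 + 1 calls.
call_count = 5

Final answer: 5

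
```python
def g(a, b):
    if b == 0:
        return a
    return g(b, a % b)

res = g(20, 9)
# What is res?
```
Call trace:
g(a=20, b=9)
  g(a=9, b=2)
    g(a=2, b=1)
      g(a=1, b=0)
      -> return 1
    -> return 1
  -> return 1
-> return 1

Final answer: 1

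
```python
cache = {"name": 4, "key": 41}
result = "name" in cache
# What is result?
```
Trace:
  cache={'name': 4, 'key': 41}
  cache={'name': 4, 'key': 41}, result=True

Final answer: True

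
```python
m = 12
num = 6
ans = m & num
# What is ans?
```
Trace:
  m=12
  m=12, num=6
  m=12, num=6, ans=4

Final answer: 4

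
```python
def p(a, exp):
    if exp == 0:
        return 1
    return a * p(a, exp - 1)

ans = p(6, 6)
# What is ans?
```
Call trace:
p(a=6, exp=6)
  p(a=6, exp=5)
    p(a=6, exp=4)
      p(a=6, exp=3)
        p(a=6, exp=2)
          p(a=6, exp=1)
            p(a=6, exp=0)
            -> return 1
          -> return 6
        -> return 36
      -> return 216
    -> return 1296
  -> return 7776
-> return 46656

Final answer: 46656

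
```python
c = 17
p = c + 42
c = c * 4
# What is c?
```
Trace:
  c=17
  c=17, p=59
  c=68, p=59

Final answer: 68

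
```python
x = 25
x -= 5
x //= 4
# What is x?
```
Trace:
  x=25
  x=20
  x=5

Final answer: 5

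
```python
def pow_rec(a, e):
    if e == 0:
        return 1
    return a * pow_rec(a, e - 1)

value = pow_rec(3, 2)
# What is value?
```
Call trace:
pow_rec(a=3, e=2)
  pow_rec(a=3, e=1)
    pow_rec(a=3, e=0)
    -> return 1
  -> return 3
-> return 9

Final answer: 9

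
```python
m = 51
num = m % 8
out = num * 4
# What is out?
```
Trace:
  m=51
  m=51, num=3
  m=51, num=3, out=12

Final answer: 12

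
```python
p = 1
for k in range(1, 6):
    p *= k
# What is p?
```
Trace:
  p=1
  p=1, k=1
  p=2, k=2
  p=6, k=3
  p=24, k=4
  p=120, k=5

Final answer: 120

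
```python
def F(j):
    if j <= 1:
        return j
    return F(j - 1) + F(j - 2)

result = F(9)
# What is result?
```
Call trace (a repeated sub-call is expanded the first time; later identical calls just restate its return value):
F(j=9)
  F(j=8)
    F(j=7)
      F(j=6)
        F(j=5)
          F(j=4)
            F(j=3)
              F(j=2)
                F(j=1)
                -> return 1
                F(j=0)
                -> return 0
              -> return 1
              F(j=1)
              -> return 1
            -> return 2
            F(j=2) -> return 1  (same call as traced above)
          -> return 3
          F(j=3) -> return 2  (same call as traced above)
        -> return 5
        F(j=4) -> return 3  (same call as traced above)
      -> return 8
      F(j=5) -> return 5  (same call as traced above)
    -> return 13
    F(j=6) -> return 8  (same call as traced above)
  -> return 21
  F(j=7) -> return 13  (same call as traced above)
-> return 34

Final answer: 34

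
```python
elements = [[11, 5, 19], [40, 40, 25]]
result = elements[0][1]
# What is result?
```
Trace:
  elements=[[11, 5, 19], [40, 40, 25]]
  elements=[[11, 5, 19], [40, 40, 25]], result=5

Final answer: 5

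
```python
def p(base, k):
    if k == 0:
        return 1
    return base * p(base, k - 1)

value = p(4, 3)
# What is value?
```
Call trace:
p(base=4, k=3)
  p(base=4, k=2)
    p(base=4, k=1)
      p(base=4, k=0)
      -> return 1
    -> return 4
  -> return 16
-> return 64

Final answer: 64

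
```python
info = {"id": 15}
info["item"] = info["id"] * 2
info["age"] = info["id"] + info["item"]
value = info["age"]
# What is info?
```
Trace:
  info={'id': 15}
  info={'id': 15, 'item': 30}
  info={'id': 15, 'item': 30, 'age': 45}
  info={'id': 15, 'item': 30, 'age': 45}, value=45

Final answer: {'id': 15, 'item': 30, 'age': 45}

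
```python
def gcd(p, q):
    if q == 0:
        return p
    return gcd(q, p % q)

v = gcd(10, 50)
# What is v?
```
Call trace:
gcd(p=10, q=50)
  gcd(p=50, q=10)
    gcd(p=10, q=0)
    -> return 10
  -> return 10
-> return 10

Final answer: 10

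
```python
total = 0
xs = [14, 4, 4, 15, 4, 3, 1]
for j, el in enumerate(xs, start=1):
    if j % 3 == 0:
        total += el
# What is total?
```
Trace:
  total=0
  total=0, j=1, el=14
  total=0, j=2, el=4
  total=4, j=3, el=4
  total=4, j=4, el=15
  total=4, j=5, el=4
  total=7, j=6, el=3
  total=7, j=7, el=1

Final answer: 7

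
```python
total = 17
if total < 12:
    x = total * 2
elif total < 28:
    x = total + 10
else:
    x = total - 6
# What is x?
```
Trace:
  total=17
  total=17, x=27

Final answer: 27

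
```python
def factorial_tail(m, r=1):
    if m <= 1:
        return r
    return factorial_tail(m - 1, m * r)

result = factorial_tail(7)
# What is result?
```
Call trace:
factorial_tail(m=7, r=1)
  factorial_tail(m=6, r=7)
    factorial_tail(m=5, r=42)
      factorial_tail(m=4, r=210)
        factorial_tail(m=3, r=840)
          factorial_tail(m=2, r=2520)
            factorial_tail(m=1, r=5040)
            -> return 5040
          -> return 5040
        -> return 5040
      -> return 5040
    -> return 5040
  -> return 5040
-> return 5040

Final answer: 5040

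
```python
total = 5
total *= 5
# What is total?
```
Trace:
  total=5
  total=25

Final answer: 25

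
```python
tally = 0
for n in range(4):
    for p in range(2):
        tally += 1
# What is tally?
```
Trace:
  tally=0
  tally=1, n=0, p=0
  tally=2, n=0, p=1
  tally=3, n=1, p=0
  tally=4, n=1, p=1
  tally=5, n=2, p=0
  tally=6, n=2, p=1
  tally=7, n=3, p=0
  tally=8, n=3, p=1

Final answer: 8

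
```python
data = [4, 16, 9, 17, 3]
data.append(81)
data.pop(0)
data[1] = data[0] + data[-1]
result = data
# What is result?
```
Trace:
  data=[4, 16, 9, 17, 3]
  data=[4, 16, 9, 17, 3, 81]
  data=[16, 9, 17, 3, 81]
  data=[16, 97, 17, 3, 81]
  data=[16, 97, 17, 3, 81], result=[16, 97, 17, 3, 81]

Final answer: [16, 97, 17, 3, 81]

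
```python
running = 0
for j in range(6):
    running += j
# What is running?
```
Trace:
  running=0
  running=0, j=0
  running=1, j=1
  running=3, j=2
  running=6, j=3
  running=10, j=4
  running=15, j=5

Final answer: 15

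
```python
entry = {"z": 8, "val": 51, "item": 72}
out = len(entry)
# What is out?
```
Trace:
  entry={'z': 8, 'val': 51, 'item': 72}
  entry={'z': 8, 'val': 51, 'item': 72}, out=3

Final answer: 3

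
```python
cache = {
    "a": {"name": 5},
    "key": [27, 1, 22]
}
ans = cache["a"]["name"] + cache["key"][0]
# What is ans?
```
Trace:
  cache={'a': {'name': 5}, 'key': [27, 1, 22]}
  cache={'a': {'name': 5}, 'key': [27, 1, 22]}, ans=32

Final answer: 32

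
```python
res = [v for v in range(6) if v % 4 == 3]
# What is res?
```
Trace:
  v=0
  v=1
  v=2
  v=3
  v=4
  v=5
  res=[3]

Final answer: [3]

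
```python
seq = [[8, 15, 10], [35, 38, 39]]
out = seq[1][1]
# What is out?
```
Trace:
  seq=[[8, 15, 10], [35, 38, 39]]
  seq=[[8, 15, 10], [35, 38, 39]], out=38

Final answer: 38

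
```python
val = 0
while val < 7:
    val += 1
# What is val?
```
Trace:
  val=0
  val=1
  val=2
  val=3
  val=4
  val=5
  val=6
  val=7

Final answer: 7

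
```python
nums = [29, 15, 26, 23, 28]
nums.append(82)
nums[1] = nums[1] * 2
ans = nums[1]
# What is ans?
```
Trace:
  nums=[29, 15, 26, 23, 28]
  nums=[29, 15, 26, 23, 28, 82]
  nums=[29, 30, 26, 23, 28, 82]
  nums=[29, 30, 26, 23, 28, 82], ans=30

Final answer: 30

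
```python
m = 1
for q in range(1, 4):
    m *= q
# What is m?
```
Trace:
  m=1
  m=1, q=1
  m=2, q=2
  m=6, q=3

Final answer: 6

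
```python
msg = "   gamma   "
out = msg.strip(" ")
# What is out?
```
Trace:
  msg='   gamma   '
  msg='   gamma   ', out='gamma'

Final answer: 'gamma'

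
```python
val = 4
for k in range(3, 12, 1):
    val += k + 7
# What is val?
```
Trace:
  val=4
  val=14, k=3
  val=25, k=4
  val=37, k=5
  val=50, k=6
  val=64, k=7
  val=79, k=8
  val=95, k=9
  val=112, k=10
  val=130, k=11

Final answer: 130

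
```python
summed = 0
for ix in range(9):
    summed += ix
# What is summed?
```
Trace:
  summed=0
  summed=0, ix=0
  summed=1, ix=1
  summed=3, ix=2
  summed=6, ix=3
  summed=10, ix=4
  summed=15, ix=5
  summed=21, ix=6
  summed=28, ix=7
  summed=36, ix=8

Final answer: 36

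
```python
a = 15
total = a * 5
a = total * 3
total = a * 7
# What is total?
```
Trace:
  a=15
  a=15, total=75
  a=225, total=75
  a=225, total=1575

Final answer: 1575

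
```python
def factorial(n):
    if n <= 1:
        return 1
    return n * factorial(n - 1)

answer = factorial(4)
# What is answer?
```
Call trace:
factorial(n=4)
  factorial(n=3)
    factorial(n=2)
      factorial(n=1)
      -> return 1
    -> return 2
  -> return 6
-> return 24

Final answer: 24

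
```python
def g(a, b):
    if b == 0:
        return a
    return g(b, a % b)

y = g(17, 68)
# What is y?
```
Call trace:
g(a=17, b=68)
  g(a=68, b=17)
    g(a=17, b=0)
    -> return 17
  -> return 17
-> return 17

Final answer: 17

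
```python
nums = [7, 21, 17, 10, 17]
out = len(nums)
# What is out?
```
Trace:
  nums=[7, 21, 17, 10, 17]
  nums=[7, 21, 17, 10, 17], out=5

Final answer: 5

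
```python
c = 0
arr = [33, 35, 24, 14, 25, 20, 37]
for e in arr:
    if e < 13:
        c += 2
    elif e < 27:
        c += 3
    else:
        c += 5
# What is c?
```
Trace:
  c=0
  c=5, e=33
  c=10, e=35
  c=13, e=24
  c=16, e=14
  c=19, e=25
  c=22, e=20
  c=27, e=37

Final answer: 27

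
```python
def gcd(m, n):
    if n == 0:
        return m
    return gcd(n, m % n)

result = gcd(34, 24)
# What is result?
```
Call trace:
gcd(m=34, n=24)
  gcd(m=24, n=10)
    gcd(m=10, n=4)
      gcd(m=4, n=2)
        gcd(m=2, n=0)
        -> return 2
      -> return 2
    -> return 2
  -> return 2
-> return 2

Final answer: 2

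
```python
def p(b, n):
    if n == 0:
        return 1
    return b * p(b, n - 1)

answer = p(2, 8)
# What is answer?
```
Call trace:
p(b=2, n=8)
  p(b=2, n=7)
    p(b=2, n=6)
      p(b=2, n=5)
        p(b=2, n=4)
          p(b=2, n=3)
            p(b=2, n=2)
              p(b=2, n=1)
                p(b=2, n=0)
                -> return 1
              -> return 2
            -> return 4
          -> return 8
        -> return 16
      -> return 32
    -> return 64
  -> return 128
-> return 256

Final answer: 256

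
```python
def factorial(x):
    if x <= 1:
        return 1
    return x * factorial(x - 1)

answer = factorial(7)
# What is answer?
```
Call trace:
factorial(x=7)
  factorial(x=6)
    factorial(x=5)
      factorial(x=4)
        factorial(x=3)
          factorial(x=2)
            factorial(x=1)
            -> return 1
          -> return 2
        -> return 6
      -> return 24
    -> return 120
  -> return 720
-> return 5040

Final answer: 5040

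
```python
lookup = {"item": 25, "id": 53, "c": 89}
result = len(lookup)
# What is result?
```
Trace:
  lookup={'item': 25, 'id': 53, 'c': 89}
  lookup={'item': 25, 'id': 53, 'c': 89}, result=3

Final answer: 3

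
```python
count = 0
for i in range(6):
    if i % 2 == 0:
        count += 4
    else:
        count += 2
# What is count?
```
Trace:
  count=0
  count=4, i=0
  count=6, i=1
  count=10, i=2
  count=12, i=3
  count=16, i=4
  count=18, i=5

Final answer: 18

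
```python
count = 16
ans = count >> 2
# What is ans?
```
Trace:
  count=16
  count=16, ans=4

Final answer: 4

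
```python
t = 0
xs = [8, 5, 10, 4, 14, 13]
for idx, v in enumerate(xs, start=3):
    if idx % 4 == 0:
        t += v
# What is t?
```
Trace:
  t=0
  t=0, idx=3, v=8
  t=5, idx=4, v=5
  t=5, idx=5, v=10
  t=5, idx=6, v=4
  t=5, idx=7, v=14
  t=18, idx=8, v=13

Final answer: 18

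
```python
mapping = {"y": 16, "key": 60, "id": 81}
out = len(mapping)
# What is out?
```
Trace:
  mapping={'y': 16, 'key': 60, 'id': 81}
  mapping={'y': 16, 'key': 60, 'id': 81}, out=3

Final answer: 3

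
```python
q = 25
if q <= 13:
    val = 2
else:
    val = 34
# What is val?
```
Trace:
  q=25
  q=25, val=34

Final answer: 34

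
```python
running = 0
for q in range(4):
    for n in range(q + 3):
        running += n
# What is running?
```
Trace:
  running=0
  running=0, q=0, n=0
  running=1, q=0, n=1
  running=3, q=0, n=2
  running=3, q=1, n=0
  running=4, q=1, n=1
  running=6, q=1, n=2
  running=9, q=1, n=3
  running=9, q=2, n=0
  running=10, q=2, n=1
  running=12, q=2, n=2
  running=15, q=2, n=3
  running=19, q=2, n=4
  running=19, q=3, n=0
  running=20, q=3, n=1
  running=22, q=3, n=2
  running=25, q=3, n=3
  running=29, q=3, n=4
  running=34, q=3, n=5

Final answer: 34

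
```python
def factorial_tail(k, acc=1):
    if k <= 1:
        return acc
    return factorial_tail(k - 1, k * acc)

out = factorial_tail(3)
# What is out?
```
Call trace:
factorial_tail(k=3, acc=1)
  factorial_tail(k=2, acc=3)
    factorial_tail(k=1, acc=6)
    -> return 6
  -> return 6
-> return 6

Final answer: 6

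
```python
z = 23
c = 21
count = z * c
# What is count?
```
Trace:
  z=23
  z=23, c=21
  z=23, c=21, count=483

Final answer: 483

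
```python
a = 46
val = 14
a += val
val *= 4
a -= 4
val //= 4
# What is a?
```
Trace:
  a=46
  a=46, val=14
  a=60, val=14
  a=60, val=56
  a=56, val=56
  a=56, val=14

Final answer: 56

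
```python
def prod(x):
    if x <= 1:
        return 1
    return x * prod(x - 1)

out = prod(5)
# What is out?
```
Call trace:
prod(x=5)
  prod(x=4)
    prod(x=3)
      prod(x=2)
        prod(x=1)
        -> return 1
      -> return 2
    -> return 6
  -> return 24
-> return 120

Final answer: 120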